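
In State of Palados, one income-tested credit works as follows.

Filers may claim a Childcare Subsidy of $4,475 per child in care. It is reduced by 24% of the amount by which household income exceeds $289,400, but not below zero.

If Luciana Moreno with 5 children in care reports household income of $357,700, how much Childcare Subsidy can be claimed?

Childcare Subsidy: base = 5 × $4,475 = $22,375. 24% of the $68,300 excess over $289,400 is $16,392; credit = $22,375 − $16,392 = $5,983.

$5,983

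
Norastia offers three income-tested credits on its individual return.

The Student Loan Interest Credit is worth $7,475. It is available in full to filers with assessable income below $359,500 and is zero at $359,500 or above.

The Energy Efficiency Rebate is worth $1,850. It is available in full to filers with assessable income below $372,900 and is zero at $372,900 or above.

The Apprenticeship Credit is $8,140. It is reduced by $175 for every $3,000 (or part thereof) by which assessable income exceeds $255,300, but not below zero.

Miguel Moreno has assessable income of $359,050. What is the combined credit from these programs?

$11,340

Student Loan Interest Credit: $359,050 is below the $359,500 cutoff, so the full $7,475 applies.
Energy Efficiency Rebate: $359,050 is below the $372,900 cutoff, so the full $1,850 applies.
Apprenticeship Credit: income exceeds $255,300 by $103,750, which is 35 full-or-partial $3,000 increments; reduction = 35 × $175 = $6,125, leaving $2,015.
Total: $7,475 + $1,850 + $2,015 = $11,340.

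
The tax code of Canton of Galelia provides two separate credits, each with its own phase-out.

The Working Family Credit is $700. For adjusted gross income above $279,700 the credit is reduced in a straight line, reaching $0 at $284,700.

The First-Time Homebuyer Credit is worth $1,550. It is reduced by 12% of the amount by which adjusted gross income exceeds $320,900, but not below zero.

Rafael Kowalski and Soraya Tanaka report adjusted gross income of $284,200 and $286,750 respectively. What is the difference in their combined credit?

$70

Rafael ($284,200): Working Family Credit: $284,200 is $4,500 into a $5,000 phase-out range, leaving 500/5,000 of the credit: $700 × 500/5,000 = $70. First-Time Homebuyer Credit: $284,200 is at or below the $320,900 threshold, so the full $1,550 applies. total $70 + $1,550 = $1,620
Soraya ($286,750): Working Family Credit: $286,750 is at or above $284,700, so the credit is $0. First-Time Homebuyer Credit: $286,750 is at or below the $320,900 threshold, so the full $1,550 applies. total $0 + $1,550 = $1,550
Difference: |$1,620 − $1,550| = $70.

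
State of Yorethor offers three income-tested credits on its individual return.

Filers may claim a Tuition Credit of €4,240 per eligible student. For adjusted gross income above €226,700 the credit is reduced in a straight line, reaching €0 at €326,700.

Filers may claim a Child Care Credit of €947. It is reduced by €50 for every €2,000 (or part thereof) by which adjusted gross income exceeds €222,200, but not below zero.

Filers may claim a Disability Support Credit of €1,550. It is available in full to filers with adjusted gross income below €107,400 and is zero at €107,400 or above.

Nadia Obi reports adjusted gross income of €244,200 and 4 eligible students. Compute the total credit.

Tuition Credit: base = 4 × €4,240 = €16,960. €244,200 is €17,500 into a €100,000 phase-out range, leaving 82,500/100,000 of the credit: €16,960 × 82,500/100,000 = €13,992.
Child Care Credit: income exceeds €222,200 by €22,000, which is 11 full-or-partial €2,000 increments; reduction = 11 × €50 = €550, leaving €397.
Disability Support Credit: €244,200 meets or exceeds the €107,400 cutoff, so the credit is €0.
Total: €13,992 + €397 + €0 = €14,389.

€14,389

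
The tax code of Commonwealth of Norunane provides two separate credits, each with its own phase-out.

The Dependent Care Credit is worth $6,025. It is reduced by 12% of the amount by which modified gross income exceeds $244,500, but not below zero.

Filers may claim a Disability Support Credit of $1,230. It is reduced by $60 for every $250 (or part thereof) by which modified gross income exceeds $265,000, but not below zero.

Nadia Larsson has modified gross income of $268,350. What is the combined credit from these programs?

Dependent Care Credit: 12% of the $23,850 excess over $244,500 is $2,862; credit = $6,025 − $2,862 = $3,163.
Disability Support Credit: income exceeds $265,000 by $3,350, which is 14 full-or-partial $250 increments; reduction = 14 × $60 = $840, leaving $390.
Total: $3,163 + $390 = $3,553.

$3,553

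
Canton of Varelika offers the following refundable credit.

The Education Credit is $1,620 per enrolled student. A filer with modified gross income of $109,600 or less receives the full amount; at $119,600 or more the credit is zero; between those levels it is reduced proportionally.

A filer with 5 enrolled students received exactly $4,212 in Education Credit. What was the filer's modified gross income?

Full credit = 5 × $1,620 = $8,100.
$4,212 is 4,212/8,100 of the full $8,100, so 3,888/8,100 of the $10,000 range has been used: income = $109,600 + $10,000 × 3,888/8,100 = $114,400.

$114,400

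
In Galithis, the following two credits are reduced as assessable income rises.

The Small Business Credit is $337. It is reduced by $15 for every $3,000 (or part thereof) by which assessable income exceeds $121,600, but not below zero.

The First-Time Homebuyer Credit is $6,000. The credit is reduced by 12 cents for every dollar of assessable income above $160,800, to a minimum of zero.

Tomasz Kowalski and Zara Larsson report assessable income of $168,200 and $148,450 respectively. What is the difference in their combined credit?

Tomasz ($168,200): Small Business Credit: income exceeds $121,600 by $46,600, which is 16 full-or-partial $3,000 increments; reduction = 16 × $15 = $240, leaving $97. First-Time Homebuyer Credit: 12% of the $7,400 excess over $160,800 is $888; credit = $6,000 − $888 = $5,112. total $97 + $5,112 = $5,209
Zara ($148,450): Small Business Credit: income exceeds $121,600 by $26,850, which is 9 full-or-partial $3,000 increments; reduction = 9 × $15 = $135, leaving $202. First-Time Homebuyer Credit: $148,450 is at or below the $160,800 threshold, so the full $6,000 applies. total $202 + $6,000 = $6,202
Difference: |$5,209 − $6,202| = $993.

$993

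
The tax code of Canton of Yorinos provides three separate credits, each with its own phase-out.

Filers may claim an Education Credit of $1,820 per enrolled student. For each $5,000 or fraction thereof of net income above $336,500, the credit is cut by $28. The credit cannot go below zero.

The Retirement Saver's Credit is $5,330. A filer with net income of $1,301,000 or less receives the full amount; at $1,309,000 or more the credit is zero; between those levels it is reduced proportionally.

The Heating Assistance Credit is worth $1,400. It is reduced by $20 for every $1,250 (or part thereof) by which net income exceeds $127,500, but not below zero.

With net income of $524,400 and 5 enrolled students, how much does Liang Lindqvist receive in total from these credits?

$13,366

Education Credit: base = 5 × $1,820 = $9,100. income exceeds $336,500 by $187,900, which is 38 full-or-partial $5,000 increments; reduction = 38 × $28 = $1,064, leaving $8,036.
Retirement Saver's Credit: $524,400 is at or below the $1,301,000 threshold, so the full $5,330 applies.
Heating Assistance Credit: income exceeds $127,500 by $396,900 → 318 increments × $20 = $6,360 ≥ base, so the credit is $0.
Total: $8,036 + $5,330 + $0 = $13,366.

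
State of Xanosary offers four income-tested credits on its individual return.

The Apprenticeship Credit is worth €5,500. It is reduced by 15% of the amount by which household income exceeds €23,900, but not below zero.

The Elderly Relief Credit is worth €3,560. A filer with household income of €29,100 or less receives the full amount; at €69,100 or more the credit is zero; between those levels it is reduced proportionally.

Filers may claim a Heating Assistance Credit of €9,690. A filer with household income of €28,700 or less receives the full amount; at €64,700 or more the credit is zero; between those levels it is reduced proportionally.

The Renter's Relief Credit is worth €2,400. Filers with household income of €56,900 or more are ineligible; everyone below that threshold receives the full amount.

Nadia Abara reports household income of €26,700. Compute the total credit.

€20,730

Apprenticeship Credit: 15% of the €2,800 excess over €23,900 is €420; credit = €5,500 − €420 = €5,080.
Elderly Relief Credit: €26,700 is at or below the €29,100 threshold, so the full €3,560 applies.
Heating Assistance Credit: €26,700 is at or below the €28,700 threshold, so the full €9,690 applies.
Renter's Relief Credit: €26,700 is below the €56,900 cutoff, so the full €2,400 applies.
Total: €5,080 + €3,560 + €9,690 + €2,400 = €20,730.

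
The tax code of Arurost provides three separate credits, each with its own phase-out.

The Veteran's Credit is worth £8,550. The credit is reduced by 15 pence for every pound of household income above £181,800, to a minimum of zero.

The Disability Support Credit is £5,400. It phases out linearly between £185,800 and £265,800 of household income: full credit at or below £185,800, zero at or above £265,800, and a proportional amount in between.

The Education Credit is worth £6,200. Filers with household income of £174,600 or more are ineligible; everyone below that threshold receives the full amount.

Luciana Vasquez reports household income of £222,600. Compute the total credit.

Veteran's Credit: 15% of the £40,800 excess over £181,800 is £6,120; credit = £8,550 − £6,120 = £2,430.
Disability Support Credit: £222,600 is £36,800 into a £80,000 phase-out range, leaving 43,200/80,000 of the credit: £5,400 × 43,200/80,000 = £2,916.
Education Credit: £222,600 meets or exceeds the £174,600 cutoff, so the credit is £0.
Total: £2,430 + £2,916 + £0 = £5,346.

£5,346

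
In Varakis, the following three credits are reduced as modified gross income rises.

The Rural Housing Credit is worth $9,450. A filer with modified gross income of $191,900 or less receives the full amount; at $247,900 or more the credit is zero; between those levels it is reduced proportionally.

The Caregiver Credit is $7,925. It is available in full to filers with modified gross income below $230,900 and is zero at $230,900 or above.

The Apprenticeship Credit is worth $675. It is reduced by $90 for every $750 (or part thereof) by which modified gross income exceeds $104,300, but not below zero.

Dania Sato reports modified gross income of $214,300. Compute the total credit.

$13,595

Rural Housing Credit: $214,300 is $22,400 into a $56,000 phase-out range, leaving 33,600/56,000 of the credit: $9,450 × 33,600/56,000 = $5,670.
Caregiver Credit: $214,300 is below the $230,900 cutoff, so the full $7,925 applies.
Apprenticeship Credit: income exceeds $104,300 by $110,000 → 147 increments × $90 = $13,230 ≥ base, so the credit is $0.
Total: $5,670 + $7,925 + $0 = $13,595.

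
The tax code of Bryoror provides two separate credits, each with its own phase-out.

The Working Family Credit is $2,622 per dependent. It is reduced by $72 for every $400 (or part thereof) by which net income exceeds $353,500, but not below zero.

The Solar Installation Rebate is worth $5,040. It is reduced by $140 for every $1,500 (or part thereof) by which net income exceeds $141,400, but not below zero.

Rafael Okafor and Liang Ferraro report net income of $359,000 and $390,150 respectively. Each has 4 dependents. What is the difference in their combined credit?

$5,616

Rafael ($359,000): Working Family Credit: base = 4 × $2,622 = $10,488. income exceeds $353,500 by $5,500, which is 14 full-or-partial $400 increments; reduction = 14 × $72 = $1,008, leaving $9,480. Solar Installation Rebate: income exceeds $141,400 by $217,600 → 146 increments × $140 = $20,440 ≥ base, so the credit is $0. total $9,480 + $0 = $9,480
Liang ($390,150): Working Family Credit: base = 4 × $2,622 = $10,488. income exceeds $353,500 by $36,650, which is 92 full-or-partial $400 increments; reduction = 92 × $72 = $6,624, leaving $3,864. Solar Installation Rebate: income exceeds $141,400 by $248,750 → 166 increments × $140 = $23,240 ≥ base, so the credit is $0. total $3,864 + $0 = $3,864
Difference: |$9,480 − $3,864| = $5,616.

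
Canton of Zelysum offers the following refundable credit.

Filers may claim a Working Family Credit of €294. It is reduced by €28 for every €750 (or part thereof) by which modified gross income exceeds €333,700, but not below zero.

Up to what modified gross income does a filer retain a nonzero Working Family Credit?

After 10 increments the reduction is 10 × €28 = €280, leaving €14; one more increment wipes it out. Increment 10 ends at excess 10 × €750 = €7,500, so the highest qualifying income is €333,700 + €7,500 = €341,200.

€341,200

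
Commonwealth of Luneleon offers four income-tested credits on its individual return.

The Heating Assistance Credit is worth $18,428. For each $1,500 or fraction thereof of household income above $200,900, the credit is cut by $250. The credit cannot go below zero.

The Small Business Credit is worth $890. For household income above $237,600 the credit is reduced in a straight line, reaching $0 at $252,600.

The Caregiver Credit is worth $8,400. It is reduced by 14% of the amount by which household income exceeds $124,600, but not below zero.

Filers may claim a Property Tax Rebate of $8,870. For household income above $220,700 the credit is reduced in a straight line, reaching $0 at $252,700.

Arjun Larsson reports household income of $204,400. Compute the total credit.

$27,438

Heating Assistance Credit: income exceeds $200,900 by $3,500, which is 3 full-or-partial $1,500 increments; reduction = 3 × $250 = $750, leaving $17,678.
Small Business Credit: $204,400 is at or below the $237,600 threshold, so the full $890 applies.
Caregiver Credit: 14% of the $79,800 excess over $124,600 is $11,172 ≥ base, so the credit is $0.
Property Tax Rebate: $204,400 is at or below the $220,700 threshold, so the full $8,870 applies.
Total: $17,678 + $890 + $0 + $8,870 = $27,438.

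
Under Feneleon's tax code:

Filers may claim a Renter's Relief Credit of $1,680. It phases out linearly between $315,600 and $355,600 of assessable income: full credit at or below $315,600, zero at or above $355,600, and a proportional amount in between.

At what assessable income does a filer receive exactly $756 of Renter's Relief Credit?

$337,600

$756 is 756/1,680 of the full $1,680, so 924/1,680 of the $40,000 range has been used: income = $315,600 + $40,000 × 924/1,680 = $337,600.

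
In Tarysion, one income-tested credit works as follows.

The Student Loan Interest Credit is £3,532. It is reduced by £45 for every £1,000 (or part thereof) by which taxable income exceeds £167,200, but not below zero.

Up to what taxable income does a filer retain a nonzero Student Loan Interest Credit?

£245,200

After 78 increments the reduction is 78 × £45 = £3,510, leaving £22; one more increment wipes it out. Increment 78 ends at excess 78 × £1,000 = £78,000, so the highest qualifying income is £167,200 + £78,000 = £245,200.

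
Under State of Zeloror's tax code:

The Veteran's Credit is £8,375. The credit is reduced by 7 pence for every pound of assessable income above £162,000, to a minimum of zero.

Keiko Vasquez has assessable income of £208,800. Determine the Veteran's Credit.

Veteran's Credit: 7% of the £46,800 excess over £162,000 is £3,276; credit = £8,375 − £3,276 = £5,099.

£5,099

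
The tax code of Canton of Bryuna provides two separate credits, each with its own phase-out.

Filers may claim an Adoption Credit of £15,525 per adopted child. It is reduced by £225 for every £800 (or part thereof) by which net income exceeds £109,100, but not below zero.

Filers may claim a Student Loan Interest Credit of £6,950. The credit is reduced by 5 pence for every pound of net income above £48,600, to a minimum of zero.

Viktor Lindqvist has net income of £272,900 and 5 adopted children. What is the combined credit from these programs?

£31,500

Adoption Credit: base = 5 × £15,525 = £77,625. income exceeds £109,100 by £163,800, which is 205 full-or-partial £800 increments; reduction = 205 × £225 = £46,125, leaving £31,500.
Student Loan Interest Credit: 5% of the £224,300 excess over £48,600 is £11,215 ≥ base, so the credit is £0.
Total: £31,500 + £0 = £31,500.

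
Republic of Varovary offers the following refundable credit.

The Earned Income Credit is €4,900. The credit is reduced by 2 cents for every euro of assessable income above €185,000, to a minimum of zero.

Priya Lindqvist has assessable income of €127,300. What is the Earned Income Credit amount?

Earned Income Credit: €127,300 is at or below the €185,000 threshold, so the full €4,900 applies.

€4,900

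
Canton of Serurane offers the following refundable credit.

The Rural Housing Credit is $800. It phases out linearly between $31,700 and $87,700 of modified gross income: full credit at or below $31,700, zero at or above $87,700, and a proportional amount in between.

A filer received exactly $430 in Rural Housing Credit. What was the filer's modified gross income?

$57,600

$430 is 430/800 of the full $800, so 370/800 of the $56,000 range has been used: income = $31,700 + $56,000 × 370/800 = $57,600.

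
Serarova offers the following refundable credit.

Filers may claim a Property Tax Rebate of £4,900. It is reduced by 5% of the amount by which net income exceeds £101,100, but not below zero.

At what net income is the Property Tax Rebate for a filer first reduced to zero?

The credit falls by 5% of each pound above £101,100, so it reaches zero when the excess is £4,900 / 5% = £98,000: income = £101,100 + £98,000 = £199,100.

£199,100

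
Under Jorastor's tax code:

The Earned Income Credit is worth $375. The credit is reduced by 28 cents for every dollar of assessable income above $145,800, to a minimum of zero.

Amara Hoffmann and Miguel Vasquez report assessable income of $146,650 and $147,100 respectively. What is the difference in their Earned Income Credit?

$126

Amara ($146,650): Earned Income Credit: 28% of the $850 excess over $145,800 is $238; credit = $375 − $238 = $137.
Miguel ($147,100): Earned Income Credit: 28% of the $1,300 excess over $145,800 is $364; credit = $375 − $364 = $11.
Difference: |$137 − $11| = $126.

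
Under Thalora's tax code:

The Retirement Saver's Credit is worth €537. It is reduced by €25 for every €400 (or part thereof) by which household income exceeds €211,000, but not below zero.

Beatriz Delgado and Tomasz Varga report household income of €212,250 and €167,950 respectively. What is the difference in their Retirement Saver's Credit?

€100

Beatriz (€212,250): Retirement Saver's Credit: income exceeds €211,000 by €1,250, which is 4 full-or-partial €400 increments; reduction = 4 × €25 = €100, leaving €437.
Tomasz (€167,950): Retirement Saver's Credit: €167,950 is at or below the €211,000 threshold, so the full €537 applies.
Difference: |€437 − €537| = €100.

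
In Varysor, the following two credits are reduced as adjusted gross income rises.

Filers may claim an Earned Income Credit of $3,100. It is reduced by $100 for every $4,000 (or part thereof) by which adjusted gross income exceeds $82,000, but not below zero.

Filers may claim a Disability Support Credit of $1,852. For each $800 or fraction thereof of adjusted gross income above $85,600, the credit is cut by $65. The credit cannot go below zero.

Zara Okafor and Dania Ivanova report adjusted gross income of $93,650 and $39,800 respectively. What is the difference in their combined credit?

$1,015

Zara ($93,650): Earned Income Credit: income exceeds $82,000 by $11,650, which is 3 full-or-partial $4,000 increments; reduction = 3 × $100 = $300, leaving $2,800. Disability Support Credit: income exceeds $85,600 by $8,050, which is 11 full-or-partial $800 increments; reduction = 11 × $65 = $715, leaving $1,137. total $2,800 + $1,137 = $3,937
Dania ($39,800): Earned Income Credit: $39,800 is at or below the $82,000 threshold, so the full $3,100 applies. Disability Support Credit: $39,800 is at or below the $85,600 threshold, so the full $1,852 applies. total $3,100 + $1,852 = $4,952
Difference: |$3,937 − $4,952| = $1,015.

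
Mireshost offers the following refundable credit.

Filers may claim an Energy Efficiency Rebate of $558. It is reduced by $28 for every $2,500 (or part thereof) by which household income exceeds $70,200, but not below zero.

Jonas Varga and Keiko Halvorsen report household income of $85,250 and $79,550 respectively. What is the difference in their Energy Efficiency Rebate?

$84

Jonas ($85,250): Energy Efficiency Rebate: income exceeds $70,200 by $15,050, which is 7 full-or-partial $2,500 increments; reduction = 7 × $28 = $196, leaving $362.
Keiko ($79,550): Energy Efficiency Rebate: income exceeds $70,200 by $9,350, which is 4 full-or-partial $2,500 increments; reduction = 4 × $28 = $112, leaving $446.
Difference: |$362 − $446| = $84.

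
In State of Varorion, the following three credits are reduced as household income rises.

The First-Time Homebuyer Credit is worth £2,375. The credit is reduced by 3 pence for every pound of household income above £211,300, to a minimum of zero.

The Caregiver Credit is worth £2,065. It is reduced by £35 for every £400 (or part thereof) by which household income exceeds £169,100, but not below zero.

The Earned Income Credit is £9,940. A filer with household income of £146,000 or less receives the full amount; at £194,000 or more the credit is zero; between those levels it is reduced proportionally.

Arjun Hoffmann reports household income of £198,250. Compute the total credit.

First-Time Homebuyer Credit: £198,250 is at or below the £211,300 threshold, so the full £2,375 applies.
Caregiver Credit: income exceeds £169,100 by £29,150 → 73 increments × £35 = £2,555 ≥ base, so the credit is £0.
Earned Income Credit: £198,250 is at or above £194,000, so the credit is £0.
Total: £2,375 + £0 + £0 = £2,375.

£2,375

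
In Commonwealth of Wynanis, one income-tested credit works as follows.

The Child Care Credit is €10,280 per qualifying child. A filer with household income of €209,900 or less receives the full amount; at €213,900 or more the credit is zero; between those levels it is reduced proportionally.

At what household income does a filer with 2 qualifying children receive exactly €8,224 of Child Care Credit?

Full credit = 2 × €10,280 = €20,560.
€8,224 is 8,224/20,560 of the full €20,560, so 12,336/20,560 of the €4,000 range has been used: income = €209,900 + €4,000 × 12,336/20,560 = €212,300.

€212,300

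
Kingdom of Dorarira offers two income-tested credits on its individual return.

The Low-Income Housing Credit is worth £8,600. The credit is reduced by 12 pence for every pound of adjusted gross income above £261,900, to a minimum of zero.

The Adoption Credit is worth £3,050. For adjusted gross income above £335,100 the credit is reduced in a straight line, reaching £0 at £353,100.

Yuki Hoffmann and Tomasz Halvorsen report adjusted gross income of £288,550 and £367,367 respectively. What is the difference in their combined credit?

Yuki (£288,550): Low-Income Housing Credit: 12% of the £26,650 excess over £261,900 is £3,198; credit = £8,600 − £3,198 = £5,402. Adoption Credit: £288,550 is at or below the £335,100 threshold, so the full £3,050 applies. total £5,402 + £3,050 = £8,452
Tomasz (£367,367): Low-Income Housing Credit: 12% of the £105,467 excess over £261,900 is £12,656.04 ≥ base, so the credit is £0. Adoption Credit: £367,367 is at or above £353,100, so the credit is £0. total £0 + £0 = £0
Difference: |£8,452 − £0| = £8,452.

£8,452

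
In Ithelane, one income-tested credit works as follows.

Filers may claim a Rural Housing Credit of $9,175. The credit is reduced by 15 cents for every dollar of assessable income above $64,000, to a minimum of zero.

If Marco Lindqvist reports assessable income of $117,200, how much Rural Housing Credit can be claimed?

$1,195

Rural Housing Credit: 15% of the $53,200 excess over $64,000 is $7,980; credit = $9,175 − $7,980 = $1,195.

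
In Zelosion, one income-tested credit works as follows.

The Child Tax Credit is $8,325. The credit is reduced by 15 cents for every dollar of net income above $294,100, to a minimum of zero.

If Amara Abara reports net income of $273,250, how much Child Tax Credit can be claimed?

$8,325

Child Tax Credit: $273,250 is at or below the $294,100 threshold, so the full $8,325 applies.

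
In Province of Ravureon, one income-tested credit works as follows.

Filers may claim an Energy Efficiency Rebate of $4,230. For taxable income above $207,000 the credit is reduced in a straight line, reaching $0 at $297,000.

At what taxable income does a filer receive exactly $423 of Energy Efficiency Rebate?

$423 is 423/4,230 of the full $4,230, so 3,807/4,230 of the $90,000 range has been used: income = $207,000 + $90,000 × 3,807/4,230 = $288,000.

$288,000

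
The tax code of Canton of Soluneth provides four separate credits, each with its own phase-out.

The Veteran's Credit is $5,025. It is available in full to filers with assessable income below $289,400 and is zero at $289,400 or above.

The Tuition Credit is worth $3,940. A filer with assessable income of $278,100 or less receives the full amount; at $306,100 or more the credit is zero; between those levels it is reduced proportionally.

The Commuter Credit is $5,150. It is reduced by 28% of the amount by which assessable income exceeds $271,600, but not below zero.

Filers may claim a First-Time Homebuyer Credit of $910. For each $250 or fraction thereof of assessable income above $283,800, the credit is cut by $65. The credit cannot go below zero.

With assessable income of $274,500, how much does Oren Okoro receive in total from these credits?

Veteran's Credit: $274,500 is below the $289,400 cutoff, so the full $5,025 applies.
Tuition Credit: $274,500 is at or below the $278,100 threshold, so the full $3,940 applies.
Commuter Credit: 28% of the $2,900 excess over $271,600 is $812; credit = $5,150 − $812 = $4,338.
First-Time Homebuyer Credit: $274,500 is at or below the $283,800 threshold, so the full $910 applies.
Total: $5,025 + $3,940 + $4,338 + $910 = $14,213.

$14,213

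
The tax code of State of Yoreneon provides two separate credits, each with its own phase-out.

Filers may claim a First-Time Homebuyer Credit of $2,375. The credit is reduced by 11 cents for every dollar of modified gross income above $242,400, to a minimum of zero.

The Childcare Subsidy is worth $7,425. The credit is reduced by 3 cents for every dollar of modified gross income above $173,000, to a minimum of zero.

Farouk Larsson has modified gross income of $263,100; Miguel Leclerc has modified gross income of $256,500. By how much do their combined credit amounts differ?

$924

Farouk ($263,100): First-Time Homebuyer Credit: 11% of the $20,700 excess over $242,400 is $2,277; credit = $2,375 − $2,277 = $98. Childcare Subsidy: 3% of the $90,100 excess over $173,000 is $2,703; credit = $7,425 − $2,703 = $4,722. total $98 + $4,722 = $4,820
Miguel ($256,500): First-Time Homebuyer Credit: 11% of the $14,100 excess over $242,400 is $1,551; credit = $2,375 − $1,551 = $824. Childcare Subsidy: 3% of the $83,500 excess over $173,000 is $2,505; credit = $7,425 − $2,505 = $4,920. total $824 + $4,920 = $5,744
Difference: |$4,820 − $5,744| = $924.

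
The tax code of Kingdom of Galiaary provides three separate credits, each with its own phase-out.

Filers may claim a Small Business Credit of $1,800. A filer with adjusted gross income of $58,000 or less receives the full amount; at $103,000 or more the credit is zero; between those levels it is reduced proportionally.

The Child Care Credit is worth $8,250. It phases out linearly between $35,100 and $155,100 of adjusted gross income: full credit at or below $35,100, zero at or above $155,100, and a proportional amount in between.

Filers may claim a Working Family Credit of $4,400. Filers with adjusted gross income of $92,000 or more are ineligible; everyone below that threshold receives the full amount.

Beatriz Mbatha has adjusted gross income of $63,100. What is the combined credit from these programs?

Small Business Credit: $63,100 is $5,100 into a $45,000 phase-out range, leaving 39,900/45,000 of the credit: $1,800 × 39,900/45,000 = $1,596.
Child Care Credit: $63,100 is $28,000 into a $120,000 phase-out range, leaving 92,000/120,000 of the credit: $8,250 × 92,000/120,000 = $6,325.
Working Family Credit: $63,100 is below the $92,000 cutoff, so the full $4,400 applies.
Total: $1,596 + $6,325 + $4,400 = $12,321.

$12,321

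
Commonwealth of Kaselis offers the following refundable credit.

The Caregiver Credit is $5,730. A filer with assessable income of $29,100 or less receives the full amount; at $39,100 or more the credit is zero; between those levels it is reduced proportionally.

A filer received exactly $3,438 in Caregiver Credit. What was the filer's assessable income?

$3,438 is 3,438/5,730 of the full $5,730, so 2,292/5,730 of the $10,000 range has been used: income = $29,100 + $10,000 × 2,292/5,730 = $33,100.

$33,100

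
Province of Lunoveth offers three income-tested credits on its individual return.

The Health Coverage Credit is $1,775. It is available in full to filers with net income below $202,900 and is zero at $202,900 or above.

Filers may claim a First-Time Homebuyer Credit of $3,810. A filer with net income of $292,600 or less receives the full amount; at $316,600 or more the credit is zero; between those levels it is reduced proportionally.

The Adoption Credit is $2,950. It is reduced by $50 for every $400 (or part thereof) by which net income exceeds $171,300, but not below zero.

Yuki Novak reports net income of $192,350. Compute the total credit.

$5,885

Health Coverage Credit: $192,350 is below the $202,900 cutoff, so the full $1,775 applies.
First-Time Homebuyer Credit: $192,350 is at or below the $292,600 threshold, so the full $3,810 applies.
Adoption Credit: income exceeds $171,300 by $21,050, which is 53 full-or-partial $400 increments; reduction = 53 × $50 = $2,650, leaving $300.
Total: $1,775 + $3,810 + $300 = $5,885.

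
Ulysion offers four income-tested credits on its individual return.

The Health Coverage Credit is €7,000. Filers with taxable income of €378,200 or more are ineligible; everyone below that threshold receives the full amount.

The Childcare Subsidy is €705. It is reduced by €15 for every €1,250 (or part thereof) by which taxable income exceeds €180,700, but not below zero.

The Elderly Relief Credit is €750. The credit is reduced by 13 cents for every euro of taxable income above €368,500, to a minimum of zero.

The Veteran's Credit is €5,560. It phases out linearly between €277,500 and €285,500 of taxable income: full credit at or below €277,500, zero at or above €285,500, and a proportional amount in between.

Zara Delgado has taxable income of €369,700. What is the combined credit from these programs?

Health Coverage Credit: €369,700 is below the €378,200 cutoff, so the full €7,000 applies.
Childcare Subsidy: income exceeds €180,700 by €189,000 → 152 increments × €15 = €2,280 ≥ base, so the credit is €0.
Elderly Relief Credit: 13% of the €1,200 excess over €368,500 is €156; credit = €750 − €156 = €594.
Veteran's Credit: €369,700 is at or above €285,500, so the credit is €0.
Total: €7,000 + €0 + €594 + €0 = €7,594.

€7,594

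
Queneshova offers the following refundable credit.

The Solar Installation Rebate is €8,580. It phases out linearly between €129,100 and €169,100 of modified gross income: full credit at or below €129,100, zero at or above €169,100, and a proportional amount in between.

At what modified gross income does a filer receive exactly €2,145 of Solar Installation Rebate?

€2,145 is 2,145/8,580 of the full €8,580, so 6,435/8,580 of the €40,000 range has been used: income = €129,100 + €40,000 × 6,435/8,580 = €159,100.

€159,100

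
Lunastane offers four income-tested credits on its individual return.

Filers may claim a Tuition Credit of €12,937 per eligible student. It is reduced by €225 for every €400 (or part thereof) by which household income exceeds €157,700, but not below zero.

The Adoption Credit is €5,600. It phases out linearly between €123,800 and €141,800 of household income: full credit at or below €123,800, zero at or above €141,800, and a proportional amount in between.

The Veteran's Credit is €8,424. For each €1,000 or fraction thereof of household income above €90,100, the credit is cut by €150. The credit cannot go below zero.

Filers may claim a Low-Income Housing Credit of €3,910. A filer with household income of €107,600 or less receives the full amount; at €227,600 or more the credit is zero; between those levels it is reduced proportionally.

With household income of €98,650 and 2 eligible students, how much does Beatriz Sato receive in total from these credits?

€42,458

Tuition Credit: base = 2 × €12,937 = €25,874. €98,650 is at or below the €157,700 threshold, so the full €25,874 applies.
Adoption Credit: €98,650 is at or below the €123,800 threshold, so the full €5,600 applies.
Veteran's Credit: income exceeds €90,100 by €8,550, which is 9 full-or-partial €1,000 increments; reduction = 9 × €150 = €1,350, leaving €7,074.
Low-Income Housing Credit: €98,650 is at or below the €107,600 threshold, so the full €3,910 applies.
Total: €25,874 + €5,600 + €7,074 + €3,910 = €42,458.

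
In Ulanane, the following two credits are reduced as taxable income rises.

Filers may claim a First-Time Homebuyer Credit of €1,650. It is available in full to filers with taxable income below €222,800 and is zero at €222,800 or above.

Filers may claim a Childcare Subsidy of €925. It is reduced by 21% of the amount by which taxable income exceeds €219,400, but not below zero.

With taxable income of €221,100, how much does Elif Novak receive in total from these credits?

€2,218

First-Time Homebuyer Credit: €221,100 is below the €222,800 cutoff, so the full €1,650 applies.
Childcare Subsidy: 21% of the €1,700 excess over €219,400 is €357; credit = €925 − €357 = €568.
Total: €1,650 + €568 = €2,218.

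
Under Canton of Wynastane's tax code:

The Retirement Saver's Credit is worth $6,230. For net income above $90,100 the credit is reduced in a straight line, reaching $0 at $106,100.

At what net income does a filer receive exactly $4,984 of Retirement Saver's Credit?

$93,300

$4,984 is 4,984/6,230 of the full $6,230, so 1,246/6,230 of the $16,000 range has been used: income = $90,100 + $16,000 × 1,246/6,230 = $93,300.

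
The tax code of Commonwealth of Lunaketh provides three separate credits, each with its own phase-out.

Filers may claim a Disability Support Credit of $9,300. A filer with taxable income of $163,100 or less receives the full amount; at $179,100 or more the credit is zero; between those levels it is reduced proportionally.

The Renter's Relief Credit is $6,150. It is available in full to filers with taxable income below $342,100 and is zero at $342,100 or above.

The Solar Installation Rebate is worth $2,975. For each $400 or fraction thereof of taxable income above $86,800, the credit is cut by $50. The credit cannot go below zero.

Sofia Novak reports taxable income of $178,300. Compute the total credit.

Disability Support Credit: $178,300 is $15,200 into a $16,000 phase-out range, leaving 800/16,000 of the credit: $9,300 × 800/16,000 = $465.
Renter's Relief Credit: $178,300 is below the $342,100 cutoff, so the full $6,150 applies.
Solar Installation Rebate: income exceeds $86,800 by $91,500 → 229 increments × $50 = $11,450 ≥ base, so the credit is $0.
Total: $465 + $6,150 + $0 = $6,615.

$6,615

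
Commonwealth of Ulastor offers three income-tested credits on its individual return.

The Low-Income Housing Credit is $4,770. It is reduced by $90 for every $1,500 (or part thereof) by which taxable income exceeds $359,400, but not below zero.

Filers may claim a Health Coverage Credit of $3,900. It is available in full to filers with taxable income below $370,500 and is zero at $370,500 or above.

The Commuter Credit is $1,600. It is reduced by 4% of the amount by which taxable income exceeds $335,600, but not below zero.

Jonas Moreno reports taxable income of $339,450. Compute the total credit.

$10,116

Low-Income Housing Credit: $339,450 is at or below the $359,400 threshold, so the full $4,770 applies.
Health Coverage Credit: $339,450 is below the $370,500 cutoff, so the full $3,900 applies.
Commuter Credit: 4% of the $3,850 excess over $335,600 is $154; credit = $1,600 − $154 = $1,446.
Total: $4,770 + $3,900 + $1,446 = $10,116.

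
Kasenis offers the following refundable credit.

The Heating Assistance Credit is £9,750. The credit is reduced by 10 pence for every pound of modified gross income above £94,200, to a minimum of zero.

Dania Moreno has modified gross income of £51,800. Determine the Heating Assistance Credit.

£9,750

Heating Assistance Credit: £51,800 is at or below the £94,200 threshold, so the full £9,750 applies.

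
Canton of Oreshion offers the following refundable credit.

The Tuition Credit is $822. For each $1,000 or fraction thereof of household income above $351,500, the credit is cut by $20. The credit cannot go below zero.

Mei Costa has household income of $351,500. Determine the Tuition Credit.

Tuition Credit: $351,500 is at or below the $351,500 threshold, so the full $822 applies.

$822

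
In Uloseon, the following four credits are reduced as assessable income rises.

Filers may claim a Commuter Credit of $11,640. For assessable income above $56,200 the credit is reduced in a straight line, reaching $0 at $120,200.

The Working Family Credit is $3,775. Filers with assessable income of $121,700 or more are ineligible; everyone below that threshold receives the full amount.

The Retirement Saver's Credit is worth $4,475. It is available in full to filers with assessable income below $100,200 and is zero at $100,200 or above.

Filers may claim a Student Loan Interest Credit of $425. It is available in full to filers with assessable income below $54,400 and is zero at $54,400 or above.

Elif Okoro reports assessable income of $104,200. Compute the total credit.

Commuter Credit: $104,200 is $48,000 into a $64,000 phase-out range, leaving 16,000/64,000 of the credit: $11,640 × 16,000/64,000 = $2,910.
Working Family Credit: $104,200 is below the $121,700 cutoff, so the full $3,775 applies.
Retirement Saver's Credit: $104,200 meets or exceeds the $100,200 cutoff, so the credit is $0.
Student Loan Interest Credit: $104,200 meets or exceeds the $54,400 cutoff, so the credit is $0.
Total: $2,910 + $3,775 + $0 + $0 = $6,685.

$6,685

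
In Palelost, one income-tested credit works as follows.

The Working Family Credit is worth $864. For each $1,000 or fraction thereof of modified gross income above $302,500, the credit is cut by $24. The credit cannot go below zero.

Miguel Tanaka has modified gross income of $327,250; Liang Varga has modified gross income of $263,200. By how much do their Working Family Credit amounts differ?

Miguel ($327,250): Working Family Credit: income exceeds $302,500 by $24,750, which is 25 full-or-partial $1,000 increments; reduction = 25 × $24 = $600, leaving $264.
Liang ($263,200): Working Family Credit: $263,200 is at or below the $302,500 threshold, so the full $864 applies.
Difference: |$264 − $864| = $600.

$600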